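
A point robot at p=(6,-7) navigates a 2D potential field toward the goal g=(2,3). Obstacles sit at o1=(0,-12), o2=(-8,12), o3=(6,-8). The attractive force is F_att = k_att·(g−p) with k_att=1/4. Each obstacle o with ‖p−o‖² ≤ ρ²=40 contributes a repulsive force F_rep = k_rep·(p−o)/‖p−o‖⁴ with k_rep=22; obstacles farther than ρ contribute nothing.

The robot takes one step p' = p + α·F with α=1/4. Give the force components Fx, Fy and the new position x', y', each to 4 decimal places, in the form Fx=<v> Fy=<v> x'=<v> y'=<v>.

Fx=-1.0000 Fy=24.5000 x'=5.7500 y'=-0.8750

F_att = 1/4·(g−p) = 1/4·(-4,10) = (-1.0000,2.5000)
o1: d²=61 > ρ²=40 → inactive
o2: d²=557 > ρ²=40 → inactive
o3: d²=1 ≤ ρ²=40; F_rep = 22·(0,1)/1² = (0.0000,22.0000)
F = F_att + ΣF_rep = (-1.0000,24.5000)
p' = p + 1/4·F = (5.7500,-0.8750)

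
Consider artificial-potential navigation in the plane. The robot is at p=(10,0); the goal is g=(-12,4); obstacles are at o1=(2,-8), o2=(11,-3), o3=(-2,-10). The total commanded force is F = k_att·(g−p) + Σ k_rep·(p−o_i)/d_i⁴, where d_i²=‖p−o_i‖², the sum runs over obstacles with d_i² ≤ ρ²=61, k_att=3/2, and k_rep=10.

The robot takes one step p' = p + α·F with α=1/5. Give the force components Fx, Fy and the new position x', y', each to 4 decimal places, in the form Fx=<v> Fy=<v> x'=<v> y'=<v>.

Fx=-33.1000 Fy=6.3000 x'=3.3800 y'=1.2600

F_att = 3/2·(g−p) = 3/2·(-22,4) = (-33.0000,6.0000)
o1: d²=128 > ρ²=61 → inactive
o2: d²=10 ≤ ρ²=61; F_rep = 10·(-1,3)/10² = (-0.1000,0.3000)
o3: d²=244 > ρ²=61 → inactive
F = F_att + ΣF_rep = (-33.1000,6.3000)
p' = p + 1/5·F = (3.3800,1.2600)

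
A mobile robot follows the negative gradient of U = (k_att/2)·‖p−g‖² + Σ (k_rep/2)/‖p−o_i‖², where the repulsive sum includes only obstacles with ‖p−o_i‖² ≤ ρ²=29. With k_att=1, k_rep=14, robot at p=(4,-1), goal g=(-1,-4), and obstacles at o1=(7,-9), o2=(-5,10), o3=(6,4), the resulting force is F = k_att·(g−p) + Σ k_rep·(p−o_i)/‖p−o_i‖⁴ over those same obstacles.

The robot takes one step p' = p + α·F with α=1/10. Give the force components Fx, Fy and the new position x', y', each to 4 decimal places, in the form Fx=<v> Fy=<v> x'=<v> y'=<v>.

F_att = 1·(g−p) = 1·(-5,-3) = (-5.0000,-3.0000)
o1: d²=73 > ρ²=29 → inactive
o2: d²=202 > ρ²=29 → inactive
o3: d²=29 ≤ ρ²=29; F_rep = 14·(-2,-5)/29² = (-0.0333,-0.0832)
F = F_att + ΣF_rep = (-5.0333,-3.0832)
p' = p + 1/10·F = (3.4967,-1.3083)

Fx=-5.0333 Fy=-3.0832 x'=3.4967 y'=-1.3083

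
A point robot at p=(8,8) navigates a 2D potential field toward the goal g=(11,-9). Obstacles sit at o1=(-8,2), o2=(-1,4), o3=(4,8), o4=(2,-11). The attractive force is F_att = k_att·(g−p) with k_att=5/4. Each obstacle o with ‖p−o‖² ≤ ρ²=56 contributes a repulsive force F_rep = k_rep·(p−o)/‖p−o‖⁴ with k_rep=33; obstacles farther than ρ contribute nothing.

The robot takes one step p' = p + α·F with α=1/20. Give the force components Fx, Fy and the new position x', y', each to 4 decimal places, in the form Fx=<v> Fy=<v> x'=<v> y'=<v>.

Fx=4.2656 Fy=-21.2500 x'=8.2133 y'=6.9375

F_att = 5/4·(g−p) = 5/4·(3,-17) = (3.7500,-21.2500)
o1: d²=292 > ρ²=56 → inactive
o2: d²=97 > ρ²=56 → inactive
o3: d²=16 ≤ ρ²=56; F_rep = 33·(4,0)/16² = (0.5156,0.0000)
o4: d²=397 > ρ²=56 → inactive
F = F_att + ΣF_rep = (4.2656,-21.2500)
p' = p + 1/20·F = (8.2133,6.9375)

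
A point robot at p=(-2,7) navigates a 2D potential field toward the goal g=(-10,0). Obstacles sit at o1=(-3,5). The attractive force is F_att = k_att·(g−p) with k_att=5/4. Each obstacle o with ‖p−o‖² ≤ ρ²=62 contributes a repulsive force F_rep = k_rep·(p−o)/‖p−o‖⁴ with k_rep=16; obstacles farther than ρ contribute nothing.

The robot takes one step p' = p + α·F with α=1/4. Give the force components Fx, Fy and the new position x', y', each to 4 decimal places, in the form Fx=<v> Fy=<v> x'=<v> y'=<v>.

Fx=-9.3600 Fy=-7.4700 x'=-4.3400 y'=5.1325

F_att = 5/4·(g−p) = 5/4·(-8,-7) = (-10.0000,-8.7500)
o1: d²=5 ≤ ρ²=62; F_rep = 16·(1,2)/5² = (0.6400,1.2800)
F = F_att + ΣF_rep = (-9.3600,-7.4700)
p' = p + 1/4·F = (-4.3400,5.1325)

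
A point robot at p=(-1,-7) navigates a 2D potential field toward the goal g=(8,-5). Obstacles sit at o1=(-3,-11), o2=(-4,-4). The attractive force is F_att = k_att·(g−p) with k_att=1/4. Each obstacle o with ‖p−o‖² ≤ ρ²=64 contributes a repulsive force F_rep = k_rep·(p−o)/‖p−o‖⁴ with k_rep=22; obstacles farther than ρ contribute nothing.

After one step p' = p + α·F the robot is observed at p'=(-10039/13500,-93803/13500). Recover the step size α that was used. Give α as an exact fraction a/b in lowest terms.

α = 1/10

F_att = 1/4·(g−p) = 1/4·(9,2) = (2.2500,0.5000)
o1: d²=20 ≤ ρ²=64; F_rep = 22·(2,4)/20² = (0.1100,0.2200)
o2: d²=18 ≤ ρ²=64; F_rep = 22·(3,-3)/18² = (0.2037,-0.2037)
F = F_att + ΣF_rep = (2.5637,0.5163)
Δp = p'−p = (0.2564,0.0516); α = Δx/Fx = (3461/13500) / (3461/1350) = 1/10
check: Δy/Fy = (697/13500) / (697/1350) = 1/10 ✓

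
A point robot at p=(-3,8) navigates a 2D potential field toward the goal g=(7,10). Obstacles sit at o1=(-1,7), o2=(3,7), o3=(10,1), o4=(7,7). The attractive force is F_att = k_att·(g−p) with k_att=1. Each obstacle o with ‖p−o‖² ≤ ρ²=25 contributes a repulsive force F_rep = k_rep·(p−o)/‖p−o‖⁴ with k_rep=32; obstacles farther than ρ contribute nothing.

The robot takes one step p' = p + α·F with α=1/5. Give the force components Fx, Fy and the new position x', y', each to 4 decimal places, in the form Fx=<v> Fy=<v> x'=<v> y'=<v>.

Fx=7.4400 Fy=3.2800 x'=-1.5120 y'=8.6560

F_att = 1·(g−p) = 1·(10,2) = (10.0000,2.0000)
o1: d²=5 ≤ ρ²=25; F_rep = 32·(-2,1)/5² = (-2.5600,1.2800)
o2: d²=37 > ρ²=25 → inactive
o3: d²=218 > ρ²=25 → inactive
o4: d²=101 > ρ²=25 → inactive
F = F_att + ΣF_rep = (7.4400,3.2800)
p' = p + 1/5·F = (-1.5120,8.6560)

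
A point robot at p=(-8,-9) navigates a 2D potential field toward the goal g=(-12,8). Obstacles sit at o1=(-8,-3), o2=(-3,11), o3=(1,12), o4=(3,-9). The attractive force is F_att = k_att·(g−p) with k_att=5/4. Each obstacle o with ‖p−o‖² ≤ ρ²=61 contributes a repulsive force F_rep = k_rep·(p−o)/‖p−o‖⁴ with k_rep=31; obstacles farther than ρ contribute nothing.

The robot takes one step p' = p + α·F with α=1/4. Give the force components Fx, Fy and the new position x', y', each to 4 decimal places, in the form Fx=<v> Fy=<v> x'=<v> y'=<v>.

Fx=-5.0000 Fy=21.1065 x'=-9.2500 y'=-3.7234

F_att = 5/4·(g−p) = 5/4·(-4,17) = (-5.0000,21.2500)
o1: d²=36 ≤ ρ²=61; F_rep = 31·(0,-6)/36² = (0.0000,-0.1435)
o2: d²=425 > ρ²=61 → inactive
o3: d²=522 > ρ²=61 → inactive
o4: d²=121 > ρ²=61 → inactive
F = F_att + ΣF_rep = (-5.0000,21.1065)
p' = p + 1/4·F = (-9.2500,-3.7234)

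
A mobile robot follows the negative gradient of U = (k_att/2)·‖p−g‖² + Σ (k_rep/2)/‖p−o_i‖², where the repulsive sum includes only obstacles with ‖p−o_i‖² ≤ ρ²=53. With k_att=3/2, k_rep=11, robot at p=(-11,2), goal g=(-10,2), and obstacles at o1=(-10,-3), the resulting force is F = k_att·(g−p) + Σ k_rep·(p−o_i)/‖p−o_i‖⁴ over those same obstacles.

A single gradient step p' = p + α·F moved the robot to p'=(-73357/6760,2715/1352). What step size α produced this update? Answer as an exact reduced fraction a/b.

α = 1/10

F_att = 3/2·(g−p) = 3/2·(1,0) = (1.5000,0.0000)
o1: d²=26 ≤ ρ²=53; F_rep = 11·(-1,5)/26² = (-0.0163,0.0814)
F = F_att + ΣF_rep = (1.4837,0.0814)
Δp = p'−p = (0.1484,0.0081); α = Δx/Fx = (1003/6760) / (1003/676) = 1/10
check: Δy/Fy = (11/1352) / (55/676) = 1/10 ✓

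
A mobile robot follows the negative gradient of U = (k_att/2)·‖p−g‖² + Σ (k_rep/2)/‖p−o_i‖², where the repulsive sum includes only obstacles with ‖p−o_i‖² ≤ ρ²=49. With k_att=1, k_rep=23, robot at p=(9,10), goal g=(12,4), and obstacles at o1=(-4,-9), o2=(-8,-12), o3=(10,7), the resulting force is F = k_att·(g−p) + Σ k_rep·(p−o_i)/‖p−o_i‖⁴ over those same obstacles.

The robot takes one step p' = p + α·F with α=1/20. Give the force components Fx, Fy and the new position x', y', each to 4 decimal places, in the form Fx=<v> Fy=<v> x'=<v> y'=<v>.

Fx=2.7700 Fy=-5.3100 x'=9.1385 y'=9.7345

F_att = 1·(g−p) = 1·(3,-6) = (3.0000,-6.0000)
o1: d²=530 > ρ²=49 → inactive
o2: d²=773 > ρ²=49 → inactive
o3: d²=10 ≤ ρ²=49; F_rep = 23·(-1,3)/10² = (-0.2300,0.6900)
F = F_att + ΣF_rep = (2.7700,-5.3100)
p' = p + 1/20·F = (9.1385,9.7345)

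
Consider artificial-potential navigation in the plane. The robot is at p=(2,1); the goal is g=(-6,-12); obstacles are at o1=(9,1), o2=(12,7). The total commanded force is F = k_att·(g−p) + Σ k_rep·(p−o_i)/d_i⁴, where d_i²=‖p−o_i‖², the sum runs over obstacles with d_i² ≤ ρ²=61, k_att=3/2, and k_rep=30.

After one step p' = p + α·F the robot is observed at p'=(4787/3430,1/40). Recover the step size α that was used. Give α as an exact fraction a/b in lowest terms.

α = 1/20

F_att = 3/2·(g−p) = 3/2·(-8,-13) = (-12.0000,-19.5000)
o1: d²=49 ≤ ρ²=61; F_rep = 30·(-7,0)/49² = (-0.0875,0.0000)
o2: d²=136 > ρ²=61 → inactive
F = F_att + ΣF_rep = (-12.0875,-19.5000)
Δp = p'−p = (-0.6044,-0.9750); α = Δx/Fx = (-2073/3430) / (-4146/343) = 1/20
check: Δy/Fy = (-39/40) / (-39/2) = 1/20 ✓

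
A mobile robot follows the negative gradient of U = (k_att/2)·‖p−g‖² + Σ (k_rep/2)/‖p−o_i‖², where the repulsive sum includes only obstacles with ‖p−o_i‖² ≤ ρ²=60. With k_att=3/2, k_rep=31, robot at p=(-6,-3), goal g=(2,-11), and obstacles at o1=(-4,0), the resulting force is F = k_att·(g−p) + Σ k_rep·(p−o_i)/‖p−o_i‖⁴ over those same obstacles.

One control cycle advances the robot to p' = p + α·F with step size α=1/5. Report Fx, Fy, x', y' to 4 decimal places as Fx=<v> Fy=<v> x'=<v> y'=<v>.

F_att = 3/2·(g−p) = 3/2·(8,-8) = (12.0000,-12.0000)
o1: d²=13 ≤ ρ²=60; F_rep = 31·(-2,-3)/13² = (-0.3669,-0.5503)
F = F_att + ΣF_rep = (11.6331,-12.5503)
p' = p + 1/5·F = (-3.6734,-5.5101)

Fx=11.6331 Fy=-12.5503 x'=-3.6734 y'=-5.5101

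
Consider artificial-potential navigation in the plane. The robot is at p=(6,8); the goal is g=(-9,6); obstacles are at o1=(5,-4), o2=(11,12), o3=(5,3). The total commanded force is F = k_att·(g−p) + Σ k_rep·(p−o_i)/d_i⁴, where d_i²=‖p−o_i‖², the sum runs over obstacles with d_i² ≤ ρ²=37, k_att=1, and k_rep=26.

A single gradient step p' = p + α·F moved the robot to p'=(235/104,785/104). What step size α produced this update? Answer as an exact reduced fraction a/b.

α = 1/4

F_att = 1·(g−p) = 1·(-15,-2) = (-15.0000,-2.0000)
o1: d²=145 > ρ²=37 → inactive
o2: d²=41 > ρ²=37 → inactive
o3: d²=26 ≤ ρ²=37; F_rep = 26·(1,5)/26² = (0.0385,0.1923)
F = F_att + ΣF_rep = (-14.9615,-1.8077)
Δp = p'−p = (-3.7404,-0.4519); α = Δx/Fx = (-389/104) / (-389/26) = 1/4
check: Δy/Fy = (-47/104) / (-47/26) = 1/4 ✓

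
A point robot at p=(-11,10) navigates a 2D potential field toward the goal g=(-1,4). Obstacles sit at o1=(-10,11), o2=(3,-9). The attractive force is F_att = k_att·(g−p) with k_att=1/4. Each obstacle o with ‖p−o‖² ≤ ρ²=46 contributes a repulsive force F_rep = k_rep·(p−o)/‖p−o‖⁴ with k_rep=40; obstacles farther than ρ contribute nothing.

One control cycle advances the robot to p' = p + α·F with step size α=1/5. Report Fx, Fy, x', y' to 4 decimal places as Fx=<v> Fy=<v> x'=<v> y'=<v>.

Fx=-7.5000 Fy=-11.5000 x'=-12.5000 y'=7.7000

F_att = 1/4·(g−p) = 1/4·(10,-6) = (2.5000,-1.5000)
o1: d²=2 ≤ ρ²=46; F_rep = 40·(-1,-1)/2² = (-10.0000,-10.0000)
o2: d²=557 > ρ²=46 → inactive
F = F_att + ΣF_rep = (-7.5000,-11.5000)
p' = p + 1/5·F = (-12.5000,7.7000)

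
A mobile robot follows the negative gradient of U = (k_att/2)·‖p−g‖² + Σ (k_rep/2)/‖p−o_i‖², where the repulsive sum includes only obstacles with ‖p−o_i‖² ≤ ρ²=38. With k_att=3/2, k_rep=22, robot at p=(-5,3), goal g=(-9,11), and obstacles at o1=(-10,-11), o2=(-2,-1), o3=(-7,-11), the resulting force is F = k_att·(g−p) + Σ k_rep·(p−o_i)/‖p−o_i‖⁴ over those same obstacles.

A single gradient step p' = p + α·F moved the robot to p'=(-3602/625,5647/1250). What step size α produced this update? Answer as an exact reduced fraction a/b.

α = 1/8

F_att = 3/2·(g−p) = 3/2·(-4,8) = (-6.0000,12.0000)
o1: d²=221 > ρ²=38 → inactive
o2: d²=25 ≤ ρ²=38; F_rep = 22·(-3,4)/25² = (-0.1056,0.1408)
o3: d²=200 > ρ²=38 → inactive
F = F_att + ΣF_rep = (-6.1056,12.1408)
Δp = p'−p = (-0.7632,1.5176); α = Δx/Fx = (-477/625) / (-3816/625) = 1/8
check: Δy/Fy = (1897/1250) / (7588/625) = 1/8 ✓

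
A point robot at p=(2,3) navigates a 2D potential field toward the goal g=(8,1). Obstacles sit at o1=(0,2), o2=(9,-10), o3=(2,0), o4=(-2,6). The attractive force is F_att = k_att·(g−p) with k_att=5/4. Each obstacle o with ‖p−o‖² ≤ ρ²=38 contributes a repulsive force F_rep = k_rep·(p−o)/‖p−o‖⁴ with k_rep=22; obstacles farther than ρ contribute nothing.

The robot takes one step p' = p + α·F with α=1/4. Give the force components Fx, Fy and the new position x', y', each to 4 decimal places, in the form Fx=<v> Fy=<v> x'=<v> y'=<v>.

Fx=9.4008 Fy=-0.9108 x'=4.3502 y'=2.7723

F_att = 5/4·(g−p) = 5/4·(6,-2) = (7.5000,-2.5000)
o1: d²=5 ≤ ρ²=38; F_rep = 22·(2,1)/5² = (1.7600,0.8800)
o2: d²=218 > ρ²=38 → inactive
o3: d²=9 ≤ ρ²=38; F_rep = 22·(0,3)/9² = (0.0000,0.8148)
o4: d²=25 ≤ ρ²=38; F_rep = 22·(4,-3)/25² = (0.1408,-0.1056)
F = F_att + ΣF_rep = (9.4008,-0.9108)
p' = p + 1/4·F = (4.3502,2.7723)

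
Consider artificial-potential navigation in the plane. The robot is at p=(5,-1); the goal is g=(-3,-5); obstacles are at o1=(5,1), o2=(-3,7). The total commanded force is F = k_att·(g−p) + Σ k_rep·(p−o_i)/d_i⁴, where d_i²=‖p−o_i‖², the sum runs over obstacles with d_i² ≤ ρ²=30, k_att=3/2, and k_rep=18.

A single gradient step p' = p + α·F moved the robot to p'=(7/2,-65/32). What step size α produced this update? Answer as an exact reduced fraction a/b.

α = 1/8

F_att = 3/2·(g−p) = 3/2·(-8,-4) = (-12.0000,-6.0000)
o1: d²=4 ≤ ρ²=30; F_rep = 18·(0,-2)/4² = (0.0000,-2.2500)
o2: d²=128 > ρ²=30 → inactive
F = F_att + ΣF_rep = (-12.0000,-8.2500)
Δp = p'−p = (-1.5000,-1.0312); α = Δx/Fx = (-3/2) / (-12) = 1/8
check: Δy/Fy = (-33/32) / (-33/4) = 1/8 ✓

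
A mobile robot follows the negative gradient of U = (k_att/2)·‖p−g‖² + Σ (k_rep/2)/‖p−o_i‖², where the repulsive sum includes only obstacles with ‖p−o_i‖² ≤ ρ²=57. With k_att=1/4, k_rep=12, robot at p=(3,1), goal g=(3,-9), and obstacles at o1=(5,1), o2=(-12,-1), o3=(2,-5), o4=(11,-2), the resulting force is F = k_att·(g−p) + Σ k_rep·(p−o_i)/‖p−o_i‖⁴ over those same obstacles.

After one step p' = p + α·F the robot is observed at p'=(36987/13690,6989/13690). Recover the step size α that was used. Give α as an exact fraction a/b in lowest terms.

α = 1/5

F_att = 1/4·(g−p) = 1/4·(0,-10) = (0.0000,-2.5000)
o1: d²=4 ≤ ρ²=57; F_rep = 12·(-2,0)/4² = (-1.5000,0.0000)
o2: d²=229 > ρ²=57 → inactive
o3: d²=37 ≤ ρ²=57; F_rep = 12·(1,6)/37² = (0.0088,0.0526)
o4: d²=73 > ρ²=57 → inactive
F = F_att + ΣF_rep = (-1.4912,-2.4474)
Δp = p'−p = (-0.2982,-0.4895); α = Δx/Fx = (-4083/13690) / (-4083/2738) = 1/5
check: Δy/Fy = (-6701/13690) / (-6701/2738) = 1/5 ✓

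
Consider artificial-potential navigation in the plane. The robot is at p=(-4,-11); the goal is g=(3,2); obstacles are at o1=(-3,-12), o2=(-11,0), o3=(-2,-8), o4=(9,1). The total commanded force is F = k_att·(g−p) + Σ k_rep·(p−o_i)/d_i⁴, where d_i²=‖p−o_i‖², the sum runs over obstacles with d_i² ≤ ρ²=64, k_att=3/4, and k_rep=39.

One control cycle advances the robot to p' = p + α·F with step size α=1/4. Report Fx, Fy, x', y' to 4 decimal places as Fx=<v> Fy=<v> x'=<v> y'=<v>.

Fx=-4.9615 Fy=18.8077 x'=-5.2404 y'=-6.2981

F_att = 3/4·(g−p) = 3/4·(7,13) = (5.2500,9.7500)
o1: d²=2 ≤ ρ²=64; F_rep = 39·(-1,1)/2² = (-9.7500,9.7500)
o2: d²=170 > ρ²=64 → inactive
o3: d²=13 ≤ ρ²=64; F_rep = 39·(-2,-3)/13² = (-0.4615,-0.6923)
o4: d²=313 > ρ²=64 → inactive
F = F_att + ΣF_rep = (-4.9615,18.8077)
p' = p + 1/4·F = (-5.2404,-6.2981)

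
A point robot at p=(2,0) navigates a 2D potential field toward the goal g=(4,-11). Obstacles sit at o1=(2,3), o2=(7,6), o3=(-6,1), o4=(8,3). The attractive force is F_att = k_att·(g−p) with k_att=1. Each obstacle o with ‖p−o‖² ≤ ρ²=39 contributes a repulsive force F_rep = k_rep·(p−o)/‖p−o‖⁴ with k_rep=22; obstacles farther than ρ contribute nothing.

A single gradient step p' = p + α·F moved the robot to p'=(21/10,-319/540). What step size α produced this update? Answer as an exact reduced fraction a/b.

α = 1/20

F_att = 1·(g−p) = 1·(2,-11) = (2.0000,-11.0000)
o1: d²=9 ≤ ρ²=39; F_rep = 22·(0,-3)/9² = (0.0000,-0.8148)
o2: d²=61 > ρ²=39 → inactive
o3: d²=65 > ρ²=39 → inactive
o4: d²=45 > ρ²=39 → inactive
F = F_att + ΣF_rep = (2.0000,-11.8148)
Δp = p'−p = (0.1000,-0.5907); α = Δx/Fx = (1/10) / (2) = 1/20
check: Δy/Fy = (-319/540) / (-319/27) = 1/20 ✓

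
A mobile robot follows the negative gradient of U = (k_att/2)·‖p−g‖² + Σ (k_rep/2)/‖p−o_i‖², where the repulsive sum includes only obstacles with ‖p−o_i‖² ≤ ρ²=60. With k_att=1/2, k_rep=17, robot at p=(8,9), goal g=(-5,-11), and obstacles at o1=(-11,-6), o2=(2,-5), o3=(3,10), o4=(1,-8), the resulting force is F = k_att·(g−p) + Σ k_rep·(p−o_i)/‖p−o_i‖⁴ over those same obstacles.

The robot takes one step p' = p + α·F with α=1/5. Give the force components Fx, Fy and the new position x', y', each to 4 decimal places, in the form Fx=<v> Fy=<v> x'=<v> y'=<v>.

Fx=-6.3743 Fy=-10.0251 x'=6.7251 y'=6.9950

F_att = 1/2·(g−p) = 1/2·(-13,-20) = (-6.5000,-10.0000)
o1: d²=586 > ρ²=60 → inactive
o2: d²=232 > ρ²=60 → inactive
o3: d²=26 ≤ ρ²=60; F_rep = 17·(5,-1)/26² = (0.1257,-0.0251)
o4: d²=338 > ρ²=60 → inactive
F = F_att + ΣF_rep = (-6.3743,-10.0251)
p' = p + 1/5·F = (6.7251,6.9950)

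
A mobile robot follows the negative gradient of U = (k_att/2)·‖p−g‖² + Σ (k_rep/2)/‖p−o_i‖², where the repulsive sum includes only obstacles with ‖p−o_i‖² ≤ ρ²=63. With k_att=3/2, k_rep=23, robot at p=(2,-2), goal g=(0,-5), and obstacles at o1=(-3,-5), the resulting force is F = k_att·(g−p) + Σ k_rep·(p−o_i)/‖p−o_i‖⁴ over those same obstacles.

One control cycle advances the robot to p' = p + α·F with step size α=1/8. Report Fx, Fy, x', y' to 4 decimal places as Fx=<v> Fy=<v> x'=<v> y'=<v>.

Fx=-2.9005 Fy=-4.4403 x'=1.6374 y'=-2.5550

F_att = 3/2·(g−p) = 3/2·(-2,-3) = (-3.0000,-4.5000)
o1: d²=34 ≤ ρ²=63; F_rep = 23·(5,3)/34² = (0.0995,0.0597)
F = F_att + ΣF_rep = (-2.9005,-4.4403)
p' = p + 1/8·F = (1.6374,-2.5550)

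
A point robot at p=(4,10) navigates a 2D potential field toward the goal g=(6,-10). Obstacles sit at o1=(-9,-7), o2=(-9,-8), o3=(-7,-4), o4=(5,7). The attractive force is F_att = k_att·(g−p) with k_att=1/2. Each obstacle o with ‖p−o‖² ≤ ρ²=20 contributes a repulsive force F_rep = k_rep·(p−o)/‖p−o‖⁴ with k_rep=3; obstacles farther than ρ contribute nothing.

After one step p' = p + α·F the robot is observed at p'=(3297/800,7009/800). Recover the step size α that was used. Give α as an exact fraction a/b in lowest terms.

α = 1/8

F_att = 1/2·(g−p) = 1/2·(2,-20) = (1.0000,-10.0000)
o1: d²=458 > ρ²=20 → inactive
o2: d²=493 > ρ²=20 → inactive
o3: d²=317 > ρ²=20 → inactive
o4: d²=10 ≤ ρ²=20; F_rep = 3·(-1,3)/10² = (-0.0300,0.0900)
F = F_att + ΣF_rep = (0.9700,-9.9100)
Δp = p'−p = (0.1212,-1.2388); α = Δx/Fx = (97/800) / (97/100) = 1/8
check: Δy/Fy = (-991/800) / (-991/100) = 1/8 ✓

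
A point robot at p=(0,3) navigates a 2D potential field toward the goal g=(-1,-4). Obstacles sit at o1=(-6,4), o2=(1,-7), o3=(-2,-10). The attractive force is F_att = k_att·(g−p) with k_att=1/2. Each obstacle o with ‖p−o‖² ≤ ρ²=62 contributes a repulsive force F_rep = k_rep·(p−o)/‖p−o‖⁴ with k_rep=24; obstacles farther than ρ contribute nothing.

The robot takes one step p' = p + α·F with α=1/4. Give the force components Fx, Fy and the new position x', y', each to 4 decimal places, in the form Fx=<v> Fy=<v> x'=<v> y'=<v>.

F_att = 1/2·(g−p) = 1/2·(-1,-7) = (-0.5000,-3.5000)
o1: d²=37 ≤ ρ²=62; F_rep = 24·(6,-1)/37² = (0.1052,-0.0175)
o2: d²=101 > ρ²=62 → inactive
o3: d²=173 > ρ²=62 → inactive
F = F_att + ΣF_rep = (-0.3948,-3.5175)
p' = p + 1/4·F = (-0.0987,2.1206)

Fx=-0.3948 Fy=-3.5175 x'=-0.0987 y'=2.1206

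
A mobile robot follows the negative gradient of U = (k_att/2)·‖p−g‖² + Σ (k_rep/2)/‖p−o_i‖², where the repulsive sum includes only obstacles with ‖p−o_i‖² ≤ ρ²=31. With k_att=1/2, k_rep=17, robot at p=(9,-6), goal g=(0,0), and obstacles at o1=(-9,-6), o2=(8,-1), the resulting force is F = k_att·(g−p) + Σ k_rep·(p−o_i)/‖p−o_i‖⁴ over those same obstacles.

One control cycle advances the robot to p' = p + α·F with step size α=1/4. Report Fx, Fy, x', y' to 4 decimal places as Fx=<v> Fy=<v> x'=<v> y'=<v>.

F_att = 1/2·(g−p) = 1/2·(-9,6) = (-4.5000,3.0000)
o1: d²=324 > ρ²=31 → inactive
o2: d²=26 ≤ ρ²=31; F_rep = 17·(1,-5)/26² = (0.0251,-0.1257)
F = F_att + ΣF_rep = (-4.4749,2.8743)
p' = p + 1/4·F = (7.8813,-5.2814)

Fx=-4.4749 Fy=2.8743 x'=7.8813 y'=-5.2814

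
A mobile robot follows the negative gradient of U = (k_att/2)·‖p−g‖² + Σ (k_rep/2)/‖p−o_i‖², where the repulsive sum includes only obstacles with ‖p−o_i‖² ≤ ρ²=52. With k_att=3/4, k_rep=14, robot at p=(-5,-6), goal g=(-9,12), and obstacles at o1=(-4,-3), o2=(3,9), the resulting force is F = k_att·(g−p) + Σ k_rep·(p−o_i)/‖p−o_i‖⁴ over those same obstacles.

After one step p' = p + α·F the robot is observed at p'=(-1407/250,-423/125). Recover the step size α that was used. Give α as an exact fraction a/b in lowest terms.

α = 1/5

F_att = 3/4·(g−p) = 3/4·(-4,18) = (-3.0000,13.5000)
o1: d²=10 ≤ ρ²=52; F_rep = 14·(-1,-3)/10² = (-0.1400,-0.4200)
o2: d²=289 > ρ²=52 → inactive
F = F_att + ΣF_rep = (-3.1400,13.0800)
Δp = p'−p = (-0.6280,2.6160); α = Δx/Fx = (-157/250) / (-157/50) = 1/5
check: Δy/Fy = (327/125) / (327/25) = 1/5 ✓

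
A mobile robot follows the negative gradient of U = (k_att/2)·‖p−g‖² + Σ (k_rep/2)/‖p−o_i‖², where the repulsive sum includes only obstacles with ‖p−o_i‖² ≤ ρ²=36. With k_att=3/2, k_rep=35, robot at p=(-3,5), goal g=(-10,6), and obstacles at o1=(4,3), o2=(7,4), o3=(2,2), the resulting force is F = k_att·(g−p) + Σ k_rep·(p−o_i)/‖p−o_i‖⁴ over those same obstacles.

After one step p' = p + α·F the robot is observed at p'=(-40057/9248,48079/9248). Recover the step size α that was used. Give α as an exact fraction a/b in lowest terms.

F_att = 3/2·(g−p) = 3/2·(-7,1) = (-10.5000,1.5000)
o1: d²=53 > ρ²=36 → inactive
o2: d²=101 > ρ²=36 → inactive
o3: d²=34 ≤ ρ²=36; F_rep = 35·(-5,3)/34² = (-0.1514,0.0908)
F = F_att + ΣF_rep = (-10.6514,1.5908)
Δp = p'−p = (-1.3314,0.1989); α = Δx/Fx = (-12313/9248) / (-12313/1156) = 1/8
check: Δy/Fy = (1839/9248) / (1839/1156) = 1/8 ✓

α = 1/8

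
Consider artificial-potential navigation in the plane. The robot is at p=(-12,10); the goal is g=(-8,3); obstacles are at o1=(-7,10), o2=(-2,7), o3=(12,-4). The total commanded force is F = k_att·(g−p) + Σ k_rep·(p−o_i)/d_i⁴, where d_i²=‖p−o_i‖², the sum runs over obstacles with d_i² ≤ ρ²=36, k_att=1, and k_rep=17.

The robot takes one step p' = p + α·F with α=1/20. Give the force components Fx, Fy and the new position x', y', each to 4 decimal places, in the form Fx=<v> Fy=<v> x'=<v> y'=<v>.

F_att = 1·(g−p) = 1·(4,-7) = (4.0000,-7.0000)
o1: d²=25 ≤ ρ²=36; F_rep = 17·(-5,0)/25² = (-0.1360,0.0000)
o2: d²=109 > ρ²=36 → inactive
o3: d²=772 > ρ²=36 → inactive
F = F_att + ΣF_rep = (3.8640,-7.0000)
p' = p + 1/20·F = (-11.8068,9.6500)

Fx=3.8640 Fy=-7.0000 x'=-11.8068 y'=9.6500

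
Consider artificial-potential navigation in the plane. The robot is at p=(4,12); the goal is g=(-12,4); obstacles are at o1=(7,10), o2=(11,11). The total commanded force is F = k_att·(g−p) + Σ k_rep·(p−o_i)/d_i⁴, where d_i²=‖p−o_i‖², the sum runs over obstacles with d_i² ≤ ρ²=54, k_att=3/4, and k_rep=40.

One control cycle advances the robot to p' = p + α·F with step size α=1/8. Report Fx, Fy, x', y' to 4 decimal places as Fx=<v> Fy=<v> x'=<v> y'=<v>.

F_att = 3/4·(g−p) = 3/4·(-16,-8) = (-12.0000,-6.0000)
o1: d²=13 ≤ ρ²=54; F_rep = 40·(-3,2)/13² = (-0.7101,0.4734)
o2: d²=50 ≤ ρ²=54; F_rep = 40·(-7,1)/50² = (-0.1120,0.0160)
F = F_att + ΣF_rep = (-12.8221,-5.5106)
p' = p + 1/8·F = (2.3972,11.3112)

Fx=-12.8221 Fy=-5.5106 x'=2.3972 y'=11.3112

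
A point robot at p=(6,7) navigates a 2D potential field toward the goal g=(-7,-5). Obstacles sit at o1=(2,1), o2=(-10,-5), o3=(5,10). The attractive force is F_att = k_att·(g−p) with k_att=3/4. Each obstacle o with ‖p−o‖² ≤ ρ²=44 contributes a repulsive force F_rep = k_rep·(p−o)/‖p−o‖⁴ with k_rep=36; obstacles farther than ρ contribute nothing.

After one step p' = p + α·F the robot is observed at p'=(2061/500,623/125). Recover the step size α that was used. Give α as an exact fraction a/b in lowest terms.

α = 1/5

F_att = 3/4·(g−p) = 3/4·(-13,-12) = (-9.7500,-9.0000)
o1: d²=52 > ρ²=44 → inactive
o2: d²=400 > ρ²=44 → inactive
o3: d²=10 ≤ ρ²=44; F_rep = 36·(1,-3)/10² = (0.3600,-1.0800)
F = F_att + ΣF_rep = (-9.3900,-10.0800)
Δp = p'−p = (-1.8780,-2.0160); α = Δx/Fx = (-939/500) / (-939/100) = 1/5
check: Δy/Fy = (-252/125) / (-252/25) = 1/5 ✓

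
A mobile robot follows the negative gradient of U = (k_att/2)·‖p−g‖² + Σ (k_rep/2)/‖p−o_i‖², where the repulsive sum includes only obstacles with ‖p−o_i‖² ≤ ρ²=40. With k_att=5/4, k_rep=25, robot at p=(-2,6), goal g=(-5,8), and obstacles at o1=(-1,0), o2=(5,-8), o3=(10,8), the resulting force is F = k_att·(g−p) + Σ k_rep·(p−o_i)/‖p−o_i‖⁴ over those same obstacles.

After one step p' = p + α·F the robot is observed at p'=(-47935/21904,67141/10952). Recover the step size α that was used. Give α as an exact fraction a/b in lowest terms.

F_att = 5/4·(g−p) = 5/4·(-3,2) = (-3.7500,2.5000)
o1: d²=37 ≤ ρ²=40; F_rep = 25·(-1,6)/37² = (-0.0183,0.1096)
o2: d²=245 > ρ²=40 → inactive
o3: d²=148 > ρ²=40 → inactive
F = F_att + ΣF_rep = (-3.7683,2.6096)
Δp = p'−p = (-0.1884,0.1305); α = Δx/Fx = (-4127/21904) / (-20635/5476) = 1/20
check: Δy/Fy = (1429/10952) / (7145/2738) = 1/20 ✓

α = 1/20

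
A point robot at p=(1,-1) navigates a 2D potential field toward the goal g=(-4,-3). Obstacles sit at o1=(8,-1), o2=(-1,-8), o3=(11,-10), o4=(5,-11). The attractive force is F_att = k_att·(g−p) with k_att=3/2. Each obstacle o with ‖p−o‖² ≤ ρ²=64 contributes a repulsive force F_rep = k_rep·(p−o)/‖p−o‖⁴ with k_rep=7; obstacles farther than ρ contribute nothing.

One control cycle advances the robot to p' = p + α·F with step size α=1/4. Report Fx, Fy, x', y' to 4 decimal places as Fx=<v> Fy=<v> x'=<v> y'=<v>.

F_att = 3/2·(g−p) = 3/2·(-5,-2) = (-7.5000,-3.0000)
o1: d²=49 ≤ ρ²=64; F_rep = 7·(-7,0)/49² = (-0.0204,0.0000)
o2: d²=53 ≤ ρ²=64; F_rep = 7·(2,7)/53² = (0.0050,0.0174)
o3: d²=181 > ρ²=64 → inactive
o4: d²=116 > ρ²=64 → inactive
F = F_att + ΣF_rep = (-7.5154,-2.9826)
p' = p + 1/4·F = (-0.8789,-1.7456)

Fx=-7.5154 Fy=-2.9826 x'=-0.8789 y'=-1.7456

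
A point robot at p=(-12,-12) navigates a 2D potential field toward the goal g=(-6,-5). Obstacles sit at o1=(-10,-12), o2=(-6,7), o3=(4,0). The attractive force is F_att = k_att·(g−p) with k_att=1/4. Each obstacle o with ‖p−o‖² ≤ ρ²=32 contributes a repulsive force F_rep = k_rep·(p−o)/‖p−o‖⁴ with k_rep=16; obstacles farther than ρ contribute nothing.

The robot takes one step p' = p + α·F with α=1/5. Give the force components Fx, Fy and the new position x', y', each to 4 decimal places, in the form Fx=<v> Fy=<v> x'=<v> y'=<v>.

F_att = 1/4·(g−p) = 1/4·(6,7) = (1.5000,1.7500)
o1: d²=4 ≤ ρ²=32; F_rep = 16·(-2,0)/4² = (-2.0000,0.0000)
o2: d²=397 > ρ²=32 → inactive
o3: d²=400 > ρ²=32 → inactive
F = F_att + ΣF_rep = (-0.5000,1.7500)
p' = p + 1/5·F = (-12.1000,-11.6500)

Fx=-0.5000 Fy=1.7500 x'=-12.1000 y'=-11.6500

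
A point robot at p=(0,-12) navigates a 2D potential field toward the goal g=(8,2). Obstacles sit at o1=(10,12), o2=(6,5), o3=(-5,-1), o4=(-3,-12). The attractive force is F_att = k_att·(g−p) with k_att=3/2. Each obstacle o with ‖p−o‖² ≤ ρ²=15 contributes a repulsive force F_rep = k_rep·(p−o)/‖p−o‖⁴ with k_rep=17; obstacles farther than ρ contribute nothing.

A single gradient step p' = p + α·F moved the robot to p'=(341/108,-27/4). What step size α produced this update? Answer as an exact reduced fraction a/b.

F_att = 3/2·(g−p) = 3/2·(8,14) = (12.0000,21.0000)
o1: d²=676 > ρ²=15 → inactive
o2: d²=325 > ρ²=15 → inactive
o3: d²=146 > ρ²=15 → inactive
o4: d²=9 ≤ ρ²=15; F_rep = 17·(3,0)/9² = (0.6296,0.0000)
F = F_att + ΣF_rep = (12.6296,21.0000)
Δp = p'−p = (3.1574,5.2500); α = Δx/Fx = (341/108) / (341/27) = 1/4
check: Δy/Fy = (21/4) / (21) = 1/4 ✓

α = 1/4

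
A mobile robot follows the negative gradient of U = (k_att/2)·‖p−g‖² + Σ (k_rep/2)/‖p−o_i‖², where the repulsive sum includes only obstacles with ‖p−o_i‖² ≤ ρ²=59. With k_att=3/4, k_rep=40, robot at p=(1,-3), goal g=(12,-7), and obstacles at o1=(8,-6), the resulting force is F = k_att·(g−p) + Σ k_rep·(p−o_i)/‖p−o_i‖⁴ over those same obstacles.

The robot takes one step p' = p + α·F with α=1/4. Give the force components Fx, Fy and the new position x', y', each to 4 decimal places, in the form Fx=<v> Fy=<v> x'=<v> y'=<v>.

Fx=8.1668 Fy=-2.9643 x'=3.0417 y'=-3.7411

F_att = 3/4·(g−p) = 3/4·(11,-4) = (8.2500,-3.0000)
o1: d²=58 ≤ ρ²=59; F_rep = 40·(-7,3)/58² = (-0.0832,0.0357)
F = F_att + ΣF_rep = (8.1668,-2.9643)
p' = p + 1/4·F = (3.0417,-3.7411)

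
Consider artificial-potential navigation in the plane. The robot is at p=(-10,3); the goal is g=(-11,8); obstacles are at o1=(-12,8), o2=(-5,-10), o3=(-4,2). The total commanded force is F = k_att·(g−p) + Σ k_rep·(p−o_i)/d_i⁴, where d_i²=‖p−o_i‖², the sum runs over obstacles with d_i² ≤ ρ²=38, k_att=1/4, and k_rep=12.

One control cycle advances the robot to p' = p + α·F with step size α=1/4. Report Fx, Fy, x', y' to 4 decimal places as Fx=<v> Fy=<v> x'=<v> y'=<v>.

F_att = 1/4·(g−p) = 1/4·(-1,5) = (-0.2500,1.2500)
o1: d²=29 ≤ ρ²=38; F_rep = 12·(2,-5)/29² = (0.0285,-0.0713)
o2: d²=194 > ρ²=38 → inactive
o3: d²=37 ≤ ρ²=38; F_rep = 12·(-6,1)/37² = (-0.0526,0.0088)
F = F_att + ΣF_rep = (-0.2741,1.1874)
p' = p + 1/4·F = (-10.0685,3.2969)

Fx=-0.2741 Fy=1.1874 x'=-10.0685 y'=3.2969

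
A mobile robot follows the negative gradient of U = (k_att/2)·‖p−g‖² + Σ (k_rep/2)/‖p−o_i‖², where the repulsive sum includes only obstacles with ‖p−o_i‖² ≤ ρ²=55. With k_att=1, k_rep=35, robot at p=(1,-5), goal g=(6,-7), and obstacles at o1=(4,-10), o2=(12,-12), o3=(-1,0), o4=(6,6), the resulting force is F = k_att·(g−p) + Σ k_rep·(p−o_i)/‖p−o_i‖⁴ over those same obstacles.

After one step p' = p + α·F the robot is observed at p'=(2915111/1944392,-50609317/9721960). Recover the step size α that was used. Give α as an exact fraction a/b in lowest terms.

α = 1/10

F_att = 1·(g−p) = 1·(5,-2) = (5.0000,-2.0000)
o1: d²=34 ≤ ρ²=55; F_rep = 35·(-3,5)/34² = (-0.0908,0.1514)
o2: d²=170 > ρ²=55 → inactive
o3: d²=29 ≤ ρ²=55; F_rep = 35·(2,-5)/29² = (0.0832,-0.2081)
o4: d²=146 > ρ²=55 → inactive
F = F_att + ΣF_rep = (4.9924,-2.0567)
Δp = p'−p = (0.4992,-0.2057); α = Δx/Fx = (970719/1944392) / (4853595/972196) = 1/10
check: Δy/Fy = (-1999517/9721960) / (-1999517/972196) = 1/10 ✓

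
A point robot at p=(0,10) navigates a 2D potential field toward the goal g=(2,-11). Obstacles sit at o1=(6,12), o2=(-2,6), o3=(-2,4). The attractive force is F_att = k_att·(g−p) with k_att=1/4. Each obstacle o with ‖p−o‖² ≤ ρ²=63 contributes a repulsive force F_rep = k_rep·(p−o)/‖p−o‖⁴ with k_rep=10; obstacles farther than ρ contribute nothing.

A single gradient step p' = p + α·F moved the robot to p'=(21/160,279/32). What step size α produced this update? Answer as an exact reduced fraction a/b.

α = 1/4

F_att = 1/4·(g−p) = 1/4·(2,-21) = (0.5000,-5.2500)
o1: d²=40 ≤ ρ²=63; F_rep = 10·(-6,-2)/40² = (-0.0375,-0.0125)
o2: d²=20 ≤ ρ²=63; F_rep = 10·(2,4)/20² = (0.0500,0.1000)
o3: d²=40 ≤ ρ²=63; F_rep = 10·(2,6)/40² = (0.0125,0.0375)
F = F_att + ΣF_rep = (0.5250,-5.1250)
Δp = p'−p = (0.1313,-1.2812); α = Δx/Fx = (21/160) / (21/40) = 1/4
check: Δy/Fy = (-41/32) / (-41/8) = 1/4 ✓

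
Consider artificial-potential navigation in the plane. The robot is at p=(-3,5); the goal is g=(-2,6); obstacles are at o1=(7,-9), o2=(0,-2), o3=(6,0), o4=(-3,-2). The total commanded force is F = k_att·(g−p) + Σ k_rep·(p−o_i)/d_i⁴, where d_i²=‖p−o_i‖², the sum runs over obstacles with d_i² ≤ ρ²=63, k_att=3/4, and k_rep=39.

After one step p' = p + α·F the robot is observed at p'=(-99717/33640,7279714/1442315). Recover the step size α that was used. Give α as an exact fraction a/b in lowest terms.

F_att = 3/4·(g−p) = 3/4·(1,1) = (0.7500,0.7500)
o1: d²=296 > ρ²=63 → inactive
o2: d²=58 ≤ ρ²=63; F_rep = 39·(-3,7)/58² = (-0.0348,0.0812)
o3: d²=106 > ρ²=63 → inactive
o4: d²=49 ≤ ρ²=63; F_rep = 39·(0,7)/49² = (0.0000,0.1137)
F = F_att + ΣF_rep = (0.7152,0.9449)
Δp = p'−p = (0.0358,0.0472); α = Δx/Fx = (1203/33640) / (1203/1682) = 1/20
check: Δy/Fy = (68139/1442315) / (272556/288463) = 1/20 ✓

α = 1/20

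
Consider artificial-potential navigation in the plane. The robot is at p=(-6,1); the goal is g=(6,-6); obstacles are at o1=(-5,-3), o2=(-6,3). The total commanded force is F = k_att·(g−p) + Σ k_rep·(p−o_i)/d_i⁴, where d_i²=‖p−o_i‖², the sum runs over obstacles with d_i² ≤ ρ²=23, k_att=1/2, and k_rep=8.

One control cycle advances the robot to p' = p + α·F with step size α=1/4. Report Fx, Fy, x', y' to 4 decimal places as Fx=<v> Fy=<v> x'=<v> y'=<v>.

Fx=5.9723 Fy=-4.3893 x'=-4.5069 y'=-0.0973

F_att = 1/2·(g−p) = 1/2·(12,-7) = (6.0000,-3.5000)
o1: d²=17 ≤ ρ²=23; F_rep = 8·(-1,4)/17² = (-0.0277,0.1107)
o2: d²=4 ≤ ρ²=23; F_rep = 8·(0,-2)/4² = (0.0000,-1.0000)
F = F_att + ΣF_rep = (5.9723,-4.3893)
p' = p + 1/4·F = (-4.5069,-0.0973)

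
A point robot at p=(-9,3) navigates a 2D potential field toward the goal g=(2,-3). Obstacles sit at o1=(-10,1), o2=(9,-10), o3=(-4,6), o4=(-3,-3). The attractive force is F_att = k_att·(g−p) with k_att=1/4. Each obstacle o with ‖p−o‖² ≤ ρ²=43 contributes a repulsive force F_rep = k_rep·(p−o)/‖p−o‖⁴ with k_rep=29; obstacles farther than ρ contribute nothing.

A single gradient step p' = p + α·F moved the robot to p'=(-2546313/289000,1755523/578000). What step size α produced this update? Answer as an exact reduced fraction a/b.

α = 1/20

F_att = 1/4·(g−p) = 1/4·(11,-6) = (2.7500,-1.5000)
o1: d²=5 ≤ ρ²=43; F_rep = 29·(1,2)/5² = (1.1600,2.3200)
o2: d²=493 > ρ²=43 → inactive
o3: d²=34 ≤ ρ²=43; F_rep = 29·(-5,-3)/34² = (-0.1254,-0.0753)
o4: d²=72 > ρ²=43 → inactive
F = F_att + ΣF_rep = (3.7846,0.7447)
Δp = p'−p = (0.1892,0.0372); α = Δx/Fx = (54687/289000) / (54687/14450) = 1/20
check: Δy/Fy = (21523/578000) / (21523/28900) = 1/20 ✓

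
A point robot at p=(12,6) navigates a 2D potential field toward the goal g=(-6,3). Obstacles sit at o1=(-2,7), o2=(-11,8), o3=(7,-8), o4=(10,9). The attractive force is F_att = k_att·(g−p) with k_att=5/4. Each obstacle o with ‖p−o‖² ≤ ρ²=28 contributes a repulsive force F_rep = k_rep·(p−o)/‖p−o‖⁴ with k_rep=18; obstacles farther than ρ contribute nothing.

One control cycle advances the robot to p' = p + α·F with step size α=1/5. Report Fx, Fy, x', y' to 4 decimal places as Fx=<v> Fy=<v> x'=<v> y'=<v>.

F_att = 5/4·(g−p) = 5/4·(-18,-3) = (-22.5000,-3.7500)
o1: d²=197 > ρ²=28 → inactive
o2: d²=533 > ρ²=28 → inactive
o3: d²=221 > ρ²=28 → inactive
o4: d²=13 ≤ ρ²=28; F_rep = 18·(2,-3)/13² = (0.2130,-0.3195)
F = F_att + ΣF_rep = (-22.2870,-4.0695)
p' = p + 1/5·F = (7.5426,5.1861)

Fx=-22.2870 Fy=-4.0695 x'=7.5426 y'=5.1861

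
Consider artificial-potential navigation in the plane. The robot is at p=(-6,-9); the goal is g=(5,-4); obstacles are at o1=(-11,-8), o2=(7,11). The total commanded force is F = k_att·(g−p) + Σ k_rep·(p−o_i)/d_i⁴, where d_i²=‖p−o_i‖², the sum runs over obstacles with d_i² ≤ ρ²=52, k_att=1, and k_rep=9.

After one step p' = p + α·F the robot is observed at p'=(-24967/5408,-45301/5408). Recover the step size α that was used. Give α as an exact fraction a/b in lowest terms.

α = 1/8

F_att = 1·(g−p) = 1·(11,5) = (11.0000,5.0000)
o1: d²=26 ≤ ρ²=52; F_rep = 9·(5,-1)/26² = (0.0666,-0.0133)
o2: d²=569 > ρ²=52 → inactive
F = F_att + ΣF_rep = (11.0666,4.9867)
Δp = p'−p = (1.3833,0.6233); α = Δx/Fx = (7481/5408) / (7481/676) = 1/8
check: Δy/Fy = (3371/5408) / (3371/676) = 1/8 ✓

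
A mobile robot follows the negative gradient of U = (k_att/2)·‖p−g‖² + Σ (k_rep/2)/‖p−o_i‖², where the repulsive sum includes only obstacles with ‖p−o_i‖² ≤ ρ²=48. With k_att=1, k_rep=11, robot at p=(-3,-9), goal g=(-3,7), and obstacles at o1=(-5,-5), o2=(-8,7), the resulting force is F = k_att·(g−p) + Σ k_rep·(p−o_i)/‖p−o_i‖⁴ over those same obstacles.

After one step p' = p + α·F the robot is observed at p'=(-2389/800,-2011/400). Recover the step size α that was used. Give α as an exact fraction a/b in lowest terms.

F_att = 1·(g−p) = 1·(0,16) = (0.0000,16.0000)
o1: d²=20 ≤ ρ²=48; F_rep = 11·(2,-4)/20² = (0.0550,-0.1100)
o2: d²=281 > ρ²=48 → inactive
F = F_att + ΣF_rep = (0.0550,15.8900)
Δp = p'−p = (0.0138,3.9725); α = Δx/Fx = (11/800) / (11/200) = 1/4
check: Δy/Fy = (1589/400) / (1589/100) = 1/4 ✓

α = 1/4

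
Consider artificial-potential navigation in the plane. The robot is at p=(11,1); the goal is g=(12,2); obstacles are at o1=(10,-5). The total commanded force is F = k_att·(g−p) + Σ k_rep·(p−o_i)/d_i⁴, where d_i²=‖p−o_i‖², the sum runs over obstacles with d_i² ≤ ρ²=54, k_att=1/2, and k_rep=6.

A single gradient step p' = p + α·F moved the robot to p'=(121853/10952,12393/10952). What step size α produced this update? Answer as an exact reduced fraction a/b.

F_att = 1/2·(g−p) = 1/2·(1,1) = (0.5000,0.5000)
o1: d²=37 ≤ ρ²=54; F_rep = 6·(1,6)/37² = (0.0044,0.0263)
F = F_att + ΣF_rep = (0.5044,0.5263)
Δp = p'−p = (0.1261,0.1316); α = Δx/Fx = (1381/10952) / (1381/2738) = 1/4
check: Δy/Fy = (1441/10952) / (1441/2738) = 1/4 ✓

α = 1/4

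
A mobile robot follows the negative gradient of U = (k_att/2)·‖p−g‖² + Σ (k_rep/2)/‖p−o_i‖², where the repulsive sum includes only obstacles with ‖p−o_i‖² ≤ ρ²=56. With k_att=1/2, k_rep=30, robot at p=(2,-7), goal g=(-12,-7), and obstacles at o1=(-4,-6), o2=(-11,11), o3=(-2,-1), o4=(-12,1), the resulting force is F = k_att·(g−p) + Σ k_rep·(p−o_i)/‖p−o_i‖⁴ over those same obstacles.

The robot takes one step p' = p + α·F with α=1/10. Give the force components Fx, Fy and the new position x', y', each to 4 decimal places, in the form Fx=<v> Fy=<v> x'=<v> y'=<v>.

Fx=-6.8241 Fy=-0.0885 x'=1.3176 y'=-7.0088

F_att = 1/2·(g−p) = 1/2·(-14,0) = (-7.0000,0.0000)
o1: d²=37 ≤ ρ²=56; F_rep = 30·(6,-1)/37² = (0.1315,-0.0219)
o2: d²=493 > ρ²=56 → inactive
o3: d²=52 ≤ ρ²=56; F_rep = 30·(4,-6)/52² = (0.0444,-0.0666)
o4: d²=260 > ρ²=56 → inactive
F = F_att + ΣF_rep = (-6.8241,-0.0885)
p' = p + 1/10·F = (1.3176,-7.0088)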